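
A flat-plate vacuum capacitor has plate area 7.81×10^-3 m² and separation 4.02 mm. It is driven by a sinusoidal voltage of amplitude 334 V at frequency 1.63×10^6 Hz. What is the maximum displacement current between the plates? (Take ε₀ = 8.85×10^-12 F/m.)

0.0588 A

(dE/dt)_max = V₀ω/d = 8.508×10^11 V/(m·s); ω = 2πf = 1.024×10^7 rad/s.
I_d,max = ε₀ A (dE/dt)_max = (8.85×10^-12)(7.81×10^-3)(8.508×10^11) = 0.0588 A.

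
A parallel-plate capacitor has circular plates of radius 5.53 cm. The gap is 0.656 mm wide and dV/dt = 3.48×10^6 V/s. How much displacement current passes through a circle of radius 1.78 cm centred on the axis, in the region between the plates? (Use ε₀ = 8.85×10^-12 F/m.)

I_d = C dV/dt with C = ε₀πR²/d = 1.296×10^-10 F, so I_d = (1.296×10^-10)(3.48×10^6) = 4.510×10^-4 A.
Through an area πr² the displacement current is I_d·(πr²/πR²) = I_d (r/R)² = 4.67×10^-5 A.

4.67×10^-5 A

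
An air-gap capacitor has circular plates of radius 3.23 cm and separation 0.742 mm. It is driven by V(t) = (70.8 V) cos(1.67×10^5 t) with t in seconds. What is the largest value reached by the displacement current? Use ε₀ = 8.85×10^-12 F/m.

4.62×10^-4 A

(dE/dt)_max = V₀ω/d = 1.593×10^10 V/(m·s); ω = 1.67×10^5 rad/s.
I_d,max = ε₀ A (dE/dt)_max = (8.85×10^-12)(3.278×10^-3)(1.593×10^10) = 4.62×10^-4 A.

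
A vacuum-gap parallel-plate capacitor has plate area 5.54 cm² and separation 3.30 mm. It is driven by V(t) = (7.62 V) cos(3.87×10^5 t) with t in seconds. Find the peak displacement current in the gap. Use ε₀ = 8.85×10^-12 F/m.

(dE/dt)_max = V₀ω/d = 8.936×10^8 V/(m·s); ω = 3.87×10^5 rad/s.
I_d,max = ε₀ A (dE/dt)_max = (8.85×10^-12)(5.54×10^-4)(8.936×10^8) = 4.38×10^-6 A.

4.38×10^-6 A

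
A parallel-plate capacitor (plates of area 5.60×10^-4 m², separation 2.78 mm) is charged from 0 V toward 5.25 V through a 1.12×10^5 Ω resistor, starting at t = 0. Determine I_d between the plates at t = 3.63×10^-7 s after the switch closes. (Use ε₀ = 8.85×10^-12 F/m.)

C = ε₀A/d = (8.85×10^-12)(5.60×10^-4)/(2.78×10^-3) = 1.783×10^-12 F and τ = RC = 1.997×10^-7 s. I_d in the gap equals the RC charging current.
I_d(t) = (V₀/R) e^(−t/τ) = 4.688×10^-5 · e^(−1.818) = 7.61×10^-6 A.

7.61×10^-6 A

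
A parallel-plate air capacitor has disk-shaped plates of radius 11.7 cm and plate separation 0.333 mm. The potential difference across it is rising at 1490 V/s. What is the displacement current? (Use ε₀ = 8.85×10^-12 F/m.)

E = V/d so dE/dt = (dV/dt)/d = 4.474×10^6 V/(m·s), and I_d = ε₀ A dE/dt = (8.85×10^-12)(0.04301)(4.474×10^6) = 1.70×10^-6 A.

1.70×10^-6 A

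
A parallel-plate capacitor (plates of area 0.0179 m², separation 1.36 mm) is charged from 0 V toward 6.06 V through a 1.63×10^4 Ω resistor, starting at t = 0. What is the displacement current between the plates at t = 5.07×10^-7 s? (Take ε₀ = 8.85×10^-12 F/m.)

With C = ε₀A/d = (8.85×10^-12)(0.0179)/(1.36×10^-3) = 1.165×10^-10 F, the time constant is τ = RC = 1.899×10^-6 s, so t/τ = 0.2670 and e^(−t/τ) = 0.7657.
I_d = I_cond = (V₀/R) e^(−t/τ) = (3.718×10^-4)(0.7657) = 2.85×10^-4 A.

2.85×10^-4 A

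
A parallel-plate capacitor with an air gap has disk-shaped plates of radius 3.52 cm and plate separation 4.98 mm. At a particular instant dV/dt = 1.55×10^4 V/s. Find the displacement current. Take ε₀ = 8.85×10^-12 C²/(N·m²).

1.07×10^-7 A

C = ε₀A/d = (8.85×10^-12)(3.893×10^-3)/(4.98×10^-3) = 6.918×10^-12 F.
I_d = C dV/dt = (6.918×10^-12)(1.55×10^4) = 1.07×10^-7 A.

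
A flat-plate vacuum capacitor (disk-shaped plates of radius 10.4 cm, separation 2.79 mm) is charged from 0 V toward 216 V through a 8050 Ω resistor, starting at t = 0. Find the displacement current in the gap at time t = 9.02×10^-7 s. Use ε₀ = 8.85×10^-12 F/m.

C = ε₀A/d = (8.85×10^-12)(0.03398)/(2.79×10^-3) = 1.078×10^-10 F, so τ = RC = 8.678×10^-7 s.
The conduction current is I(t) = (V₀/R) e^(−t/τ), and the displacement current between the plates equals it.
t/τ = 1.039; I_d = (216/8050) · e^(−1.039) = (0.02683)(0.3538) = 9.49×10^-3 A.

9.49×10^-3 A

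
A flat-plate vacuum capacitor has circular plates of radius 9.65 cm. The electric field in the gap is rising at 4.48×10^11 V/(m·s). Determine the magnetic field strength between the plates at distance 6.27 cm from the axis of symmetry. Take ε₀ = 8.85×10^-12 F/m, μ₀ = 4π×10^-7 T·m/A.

1.56×10^-7 T

Total displacement current: I_d = ε₀(πR²)(dE/dt) = (8.85×10^-12)(0.02926)(4.48×10^11) = 0.1160 A.
For r < R the Ampère–Maxwell law gives B(2πr) = μ₀ I_d (r²/R²), so B = μ₀ I_d r/(2πR²) = (4π×10^-7)(0.1160)(0.0627)/(2π·0.0965²) = 1.56×10^-7 T.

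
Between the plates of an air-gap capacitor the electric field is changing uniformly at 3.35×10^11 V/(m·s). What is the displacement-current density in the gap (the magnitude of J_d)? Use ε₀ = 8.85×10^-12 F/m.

The displacement-current density is ε₀ ∂E/∂t = (8.85×10^-12)(3.35×10^11) = 2.96 A/m².

2.96 A/m²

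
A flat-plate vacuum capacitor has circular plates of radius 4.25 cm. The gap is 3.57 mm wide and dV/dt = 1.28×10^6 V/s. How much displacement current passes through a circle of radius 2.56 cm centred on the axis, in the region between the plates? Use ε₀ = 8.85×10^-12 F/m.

With E = V/d, dE/dt = 3.585×10^8 V/(m·s) and πR² = 5.675×10^-3 m², giving I_d = ε₀ πR² dE/dt = 1.801×10^-5 A.
Through an area πr² the displacement current is I_d·(πr²/πR²) = I_d (r/R)² = 6.53×10^-6 A.

6.53×10^-6 A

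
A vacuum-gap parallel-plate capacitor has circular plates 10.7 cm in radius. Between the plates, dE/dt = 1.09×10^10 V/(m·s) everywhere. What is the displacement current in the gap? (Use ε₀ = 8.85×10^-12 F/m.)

I_d = ε₀ A (dE/dt) = (8.85×10^-12)(0.03597 m²)(1.09×10^10) = 3.47×10^-3 A.

3.47×10^-3 A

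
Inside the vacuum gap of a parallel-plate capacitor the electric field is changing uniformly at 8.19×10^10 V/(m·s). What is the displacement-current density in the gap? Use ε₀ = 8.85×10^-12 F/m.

J_d = ε₀ dE/dt = (8.85×10^-12)(8.19×10^10) = 0.725 A/m².

0.725 A/m²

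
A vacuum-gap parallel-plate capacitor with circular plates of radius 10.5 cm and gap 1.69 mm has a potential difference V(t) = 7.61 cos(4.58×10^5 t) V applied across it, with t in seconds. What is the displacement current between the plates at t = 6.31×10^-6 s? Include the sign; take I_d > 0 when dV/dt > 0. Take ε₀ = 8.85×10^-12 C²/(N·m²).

-1.57×10^-4 A

dV/dt = (7.61)(4.58×10^5)·−sin(2.88998) = -8.677×10^5 V/s.
I_d = C dV/dt with C = ε₀A/d = (8.85×10^-12)(0.03464)/(1.69×10^-3) = 1.814×10^-10 F, so I_d = (1.814×10^-10)(-8.677×10^5) = -1.57×10^-4 A.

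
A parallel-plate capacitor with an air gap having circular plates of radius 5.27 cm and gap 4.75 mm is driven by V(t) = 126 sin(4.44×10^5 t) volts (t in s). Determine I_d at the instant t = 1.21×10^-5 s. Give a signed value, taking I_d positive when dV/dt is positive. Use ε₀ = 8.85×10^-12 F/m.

5.58×10^-4 A

C = ε₀A/d = (8.85×10^-12)(8.725×10^-3)/(4.75×10^-3) = 1.626×10^-11 F. dV/dt = V₀ω·cos(ωt); at ωt = 5.3724 rad this factor is 0.6131.
I_d = C dV/dt = (1.626×10^-11)(126)(4.44×10^5)(0.6131) = 5.58×10^-4 A.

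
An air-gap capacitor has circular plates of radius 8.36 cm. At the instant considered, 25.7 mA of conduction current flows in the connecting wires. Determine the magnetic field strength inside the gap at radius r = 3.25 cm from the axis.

Between the plates the displacement current equals the wire current: I_d = 25.7 mA = 0.0257 A.
An Ampèrian loop of radius r encloses a fraction (r/R)² of I_d. Then B·2πr = μ₀ I_d (r/R)², giving B = μ₀ I_d r/(2πR²) = 2.39×10^-8 T.

2.39×10^-8 T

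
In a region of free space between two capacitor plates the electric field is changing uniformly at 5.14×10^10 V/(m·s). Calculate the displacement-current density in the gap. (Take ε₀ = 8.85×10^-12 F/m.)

0.455 A/m²

The displacement-current density is ε₀ ∂E/∂t = (8.85×10^-12)(5.14×10^10) = 0.455 A/m².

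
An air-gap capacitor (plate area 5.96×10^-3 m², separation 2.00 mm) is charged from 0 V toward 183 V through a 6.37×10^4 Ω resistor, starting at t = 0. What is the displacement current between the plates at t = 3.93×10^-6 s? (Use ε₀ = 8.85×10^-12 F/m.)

With C = ε₀A/d = (8.85×10^-12)(5.96×10^-3)/(2.00×10^-3) = 2.637×10^-11 F, the time constant is τ = RC = 1.680×10^-6 s, so t/τ = 2.339 and e^(−t/τ) = 0.09642.
I_d = I_cond = (V₀/R) e^(−t/τ) = (2.873×10^-3)(0.09642) = 2.77×10^-4 A.

2.77×10^-4 A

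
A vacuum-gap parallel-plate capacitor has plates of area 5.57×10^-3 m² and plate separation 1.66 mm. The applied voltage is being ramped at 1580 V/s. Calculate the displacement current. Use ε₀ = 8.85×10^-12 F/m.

The displacement current equals the charging current C dV/dt. With C = ε₀A/d = (8.85×10^-12)(5.57×10^-3)/(1.66×10^-3) = 2.970×10^-11 F, I_d = (2.970×10^-11)(1580) = 4.69×10^-8 A.

4.69×10^-8 A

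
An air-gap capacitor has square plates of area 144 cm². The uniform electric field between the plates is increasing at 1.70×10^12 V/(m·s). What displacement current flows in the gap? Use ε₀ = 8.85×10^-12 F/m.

0.217 A

I_d = ε₀ A (dE/dt) = (8.85×10^-12)(0.0144 m²)(1.70×10^12) = 0.217 A.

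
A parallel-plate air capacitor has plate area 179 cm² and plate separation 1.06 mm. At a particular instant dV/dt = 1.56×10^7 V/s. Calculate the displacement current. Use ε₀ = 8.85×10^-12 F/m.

2.33×10^-3 A

C = ε₀A/d = (8.85×10^-12)(0.0179)/(1.06×10^-3) = 1.494×10^-10 F.
I_d = C dV/dt = (1.494×10^-10)(1.56×10^7) = 2.33×10^-3 A.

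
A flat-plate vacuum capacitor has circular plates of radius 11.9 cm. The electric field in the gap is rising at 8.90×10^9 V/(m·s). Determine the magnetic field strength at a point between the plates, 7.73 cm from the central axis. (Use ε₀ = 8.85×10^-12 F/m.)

I_d = ε₀ dΦ_E/dt = ε₀ πR² (dE/dt) = (8.85×10^-12)(0.04449)(8.90×10^9) = 3.504×10^-3 A through the full plate area.
An Ampèrian loop of radius r encloses a fraction (r/R)² of I_d. Then B·2πr = μ₀ I_d (r/R)², giving B = μ₀ I_d r/(2πR²) = 3.83×10^-9 T.

3.83×10^-9 T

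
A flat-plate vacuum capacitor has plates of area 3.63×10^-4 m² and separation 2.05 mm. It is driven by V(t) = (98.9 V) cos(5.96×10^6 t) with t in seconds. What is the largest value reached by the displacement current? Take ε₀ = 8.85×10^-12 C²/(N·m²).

9.24×10^-4 A

(dE/dt)_max = V₀ω/d = 2.875×10^11 V/(m·s); ω = 5.96×10^6 rad/s.
I_d,max = ε₀ A (dE/dt)_max = (8.85×10^-12)(3.63×10^-4)(2.875×10^11) = 9.24×10^-4 A.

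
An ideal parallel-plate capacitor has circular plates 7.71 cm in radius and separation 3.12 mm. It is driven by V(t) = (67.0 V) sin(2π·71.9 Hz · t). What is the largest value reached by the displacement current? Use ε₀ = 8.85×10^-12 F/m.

The displacement current equals the conduction current C dV/dt, which peaks at C V₀ ω.
With C = ε₀A/d = (8.85×10^-12)(0.01867)/(3.12×10^-3) = 5.296×10^-11 F and ω = 2πf = 451.8 rad/s, I_d,max = (5.296×10^-11)(67.0)(451.8) = 1.60×10^-6 A.

1.60×10^-6 A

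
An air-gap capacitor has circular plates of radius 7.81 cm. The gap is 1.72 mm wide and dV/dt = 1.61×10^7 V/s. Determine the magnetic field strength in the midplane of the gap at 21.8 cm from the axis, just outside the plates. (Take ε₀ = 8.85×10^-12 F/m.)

dE/dt = (dV/dt)/d = 9.360×10^9 V/(m·s); I_d = ε₀(πR²)(dE/dt) = (8.85×10^-12)(0.01916)(9.360×10^9) = 1.587×10^-3 A.
For r ≥ R the full I_d is enclosed: B = μ₀ I_d/(2πr) = (4π×10^-7)(1.587×10^-3)/(2π·0.218) = 1.46×10^-9 T.

1.46×10^-9 T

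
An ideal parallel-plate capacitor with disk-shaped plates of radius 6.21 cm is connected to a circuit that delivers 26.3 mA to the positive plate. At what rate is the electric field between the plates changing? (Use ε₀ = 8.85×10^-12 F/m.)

Charge continuity gives I_d = I = 0.0263 A between the plates.
Then dE/dt = I_d/(ε₀A) = 2.45×10^11 V/(m·s).

2.45×10^11 V/(m·s)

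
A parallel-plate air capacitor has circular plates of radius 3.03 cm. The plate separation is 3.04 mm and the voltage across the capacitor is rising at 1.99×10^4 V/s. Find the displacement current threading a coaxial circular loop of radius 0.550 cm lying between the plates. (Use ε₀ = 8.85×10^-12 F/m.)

5.51×10^-9 A

I_d = C dV/dt with C = ε₀πR²/d = 8.396×10^-12 F, so I_d = (8.396×10^-12)(1.99×10^4) = 1.671×10^-7 A.
Since J_d is uniform, the enclosed fraction is (r/R)² = 0.03295, giving I_d,enc = 5.51×10^-9 A.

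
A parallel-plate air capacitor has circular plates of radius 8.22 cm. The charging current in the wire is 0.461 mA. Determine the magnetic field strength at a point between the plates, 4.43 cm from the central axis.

By continuity the displacement current in the gap matches the conduction current: I_d = 4.61×10^-4 A.
An Ampèrian loop of radius r encloses a fraction (r/R)² of I_d. Then B·2πr = μ₀ I_d (r/R)², giving B = μ₀ I_d r/(2πR²) = 6.04×10^-10 T.

6.04×10^-10 T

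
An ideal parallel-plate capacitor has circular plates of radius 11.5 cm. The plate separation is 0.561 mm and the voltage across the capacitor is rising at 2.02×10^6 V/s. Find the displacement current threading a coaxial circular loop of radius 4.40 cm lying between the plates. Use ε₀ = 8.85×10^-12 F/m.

1.94×10^-4 A

With E = V/d, dE/dt = 3.601×10^9 V/(m·s) and πR² = 0.04155 m², giving I_d = ε₀ πR² dE/dt = 1.324×10^-3 A.
Through an area πr² the displacement current is I_d·(πr²/πR²) = I_d (r/R)² = 1.94×10^-4 A.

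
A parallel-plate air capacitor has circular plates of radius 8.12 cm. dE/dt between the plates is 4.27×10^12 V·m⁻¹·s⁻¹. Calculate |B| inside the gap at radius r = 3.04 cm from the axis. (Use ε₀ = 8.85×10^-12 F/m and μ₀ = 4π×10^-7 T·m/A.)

Total displacement current: I_d = ε₀(πR²)(dE/dt) = (8.85×10^-12)(0.02071)(4.27×10^12) = 0.7826 A.
An Ampèrian loop of radius r encloses a fraction (r/R)² of I_d. Then B·2πr = μ₀ I_d (r/R)², giving B = μ₀ I_d r/(2πR²) = 7.22×10^-7 T.

7.22×10^-7 T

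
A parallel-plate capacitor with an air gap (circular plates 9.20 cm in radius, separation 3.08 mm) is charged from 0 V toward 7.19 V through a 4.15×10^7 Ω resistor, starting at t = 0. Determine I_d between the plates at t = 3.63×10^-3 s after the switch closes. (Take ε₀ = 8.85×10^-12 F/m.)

C = ε₀A/d = (8.85×10^-12)(0.02659)/(3.08×10^-3) = 7.640×10^-11 F and τ = RC = 3.171×10^-3 s. I_d in the gap equals the RC charging current.
I_d(t) = (V₀/R) e^(−t/τ) = 1.733×10^-7 · e^(−1.145) = 5.51×10^-8 A.

5.51×10^-8 A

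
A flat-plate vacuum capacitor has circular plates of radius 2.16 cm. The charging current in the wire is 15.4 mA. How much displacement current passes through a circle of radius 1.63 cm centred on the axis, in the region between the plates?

No conduction current crosses the gap, so I_d there equals the 0.0154 A in the leads.
The field is uniform, so I_d,enc = I_d (r/R)² = (0.0154)(1.63/2.16)² = 8.77×10^-3 A.

8.77×10^-3 A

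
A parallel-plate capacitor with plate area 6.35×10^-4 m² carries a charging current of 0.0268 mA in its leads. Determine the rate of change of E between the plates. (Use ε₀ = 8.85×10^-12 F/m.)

By continuity, I_d in the gap equals the 0.0268 mA flowing in the wire.
Since I_d = ε₀ A dE/dt, dE/dt = I_d/(ε₀A) = (2.68×10^-5)/((8.85×10^-12)(6.35×10^-4)) = 4.77×10^9 V/(m·s).

4.77×10^9 V/(m·s)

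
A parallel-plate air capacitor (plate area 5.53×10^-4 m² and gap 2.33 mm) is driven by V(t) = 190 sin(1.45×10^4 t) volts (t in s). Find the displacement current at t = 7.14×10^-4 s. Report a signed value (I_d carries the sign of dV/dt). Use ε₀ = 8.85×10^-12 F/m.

-3.47×10^-6 A

dV/dt = (190)(1.45×10^4)·cos(10.353) = -1.651×10^6 V/s.
I_d = C dV/dt with C = ε₀A/d = (8.85×10^-12)(5.53×10^-4)/(2.33×10^-3) = 2.100×10^-12 F, so I_d = (2.100×10^-12)(-1.651×10^6) = -3.47×10^-6 A.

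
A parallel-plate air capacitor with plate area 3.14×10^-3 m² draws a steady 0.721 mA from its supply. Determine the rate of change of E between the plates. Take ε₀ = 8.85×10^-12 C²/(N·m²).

2.59×10^10 V/(m·s)

Charge continuity gives I_d = I = 7.21×10^-4 A between the plates.
Inverting I_d = ε₀ A dE/dt gives dE/dt = 7.21×10^-4 / (8.85×10^-12 · 3.14×10^-3) = 2.59×10^10 V/(m·s).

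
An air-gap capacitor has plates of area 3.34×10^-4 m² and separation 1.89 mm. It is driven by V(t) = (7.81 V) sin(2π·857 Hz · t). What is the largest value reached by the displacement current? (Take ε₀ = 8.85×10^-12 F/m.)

6.58×10^-8 A

The displacement current equals the conduction current C dV/dt, which peaks at C V₀ ω.
With C = ε₀A/d = (8.85×10^-12)(3.34×10^-4)/(1.89×10^-3) = 1.564×10^-12 F and ω = 2πf = 5385 rad/s, I_d,max = (1.564×10^-12)(7.81)(5385) = 6.58×10^-8 A.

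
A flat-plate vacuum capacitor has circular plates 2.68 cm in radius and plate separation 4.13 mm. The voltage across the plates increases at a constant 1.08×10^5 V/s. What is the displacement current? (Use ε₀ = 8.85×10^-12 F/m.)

E = V/d so dE/dt = (dV/dt)/d = 2.615×10^7 V/(m·s), and I_d = ε₀ A dE/dt = (8.85×10^-12)(2.256×10^-3)(2.615×10^7) = 5.22×10^-7 A.

5.22×10^-7 A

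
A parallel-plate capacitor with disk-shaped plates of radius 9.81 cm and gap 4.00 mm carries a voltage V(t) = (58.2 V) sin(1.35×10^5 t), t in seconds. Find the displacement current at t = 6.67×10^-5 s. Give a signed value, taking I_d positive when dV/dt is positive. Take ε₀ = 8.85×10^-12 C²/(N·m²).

dE/dt = (V₀ω/d)·cos(ωt) with ωt = 9.0045 rad: (58.2)(1.35×10^5)(-0.9130)/(4.00×10^-3) = -1.793×10^9 V/(m·s).
I_d = ε₀ A dE/dt = (8.85×10^-12)(0.03023)(-1.793×10^9) = -4.80×10^-4 A.

-4.80×10^-4 A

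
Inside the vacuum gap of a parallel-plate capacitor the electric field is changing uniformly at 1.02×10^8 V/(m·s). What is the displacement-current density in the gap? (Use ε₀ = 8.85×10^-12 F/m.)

J_d = ε₀ dE/dt = (8.85×10^-12)(1.02×10^8) = 9.03×10^-4 A/m².

9.03×10^-4 A/m²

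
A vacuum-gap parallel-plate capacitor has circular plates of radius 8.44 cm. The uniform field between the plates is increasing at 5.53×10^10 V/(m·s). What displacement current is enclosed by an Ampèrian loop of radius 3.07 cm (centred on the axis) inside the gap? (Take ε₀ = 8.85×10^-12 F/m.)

Through the whole plate area (πR² = 0.02238 m²), I_d = ε₀ πR² dE/dt = 0.01095 A.
The field is uniform, so I_d,enc = I_d (r/R)² = (0.01095)(3.07/8.44)² = 1.45×10^-3 A.

1.45×10^-3 A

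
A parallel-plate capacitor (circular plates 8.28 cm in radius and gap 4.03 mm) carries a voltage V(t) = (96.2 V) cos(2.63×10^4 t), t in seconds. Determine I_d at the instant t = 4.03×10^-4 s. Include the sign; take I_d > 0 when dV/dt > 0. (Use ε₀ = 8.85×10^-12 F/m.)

1.10×10^-4 A

dE/dt = (V₀ω/d)·−sin(ωt) with ωt = 10.5989 rad: (96.2)(2.63×10^4)(0.9224)/(4.03×10^-3) = 5.791×10^8 V/(m·s).
I_d = ε₀ A dE/dt = (8.85×10^-12)(0.02154)(5.791×10^8) = 1.10×10^-4 A.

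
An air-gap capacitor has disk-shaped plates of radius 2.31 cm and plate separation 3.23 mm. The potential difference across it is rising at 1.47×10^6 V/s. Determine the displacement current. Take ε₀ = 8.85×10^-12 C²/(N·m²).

C = ε₀A/d = (8.85×10^-12)(1.676×10^-3)/(3.23×10^-3) = 4.592×10^-12 F.
I_d = C dV/dt = (4.592×10^-12)(1.47×10^6) = 6.75×10^-6 A.

6.75×10^-6 A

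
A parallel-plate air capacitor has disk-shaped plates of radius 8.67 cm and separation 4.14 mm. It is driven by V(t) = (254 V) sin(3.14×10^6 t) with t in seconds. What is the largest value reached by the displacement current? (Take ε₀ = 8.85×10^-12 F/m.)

(dE/dt)_max = V₀ω/d = 1.926×10^11 V/(m·s); ω = 3.14×10^6 rad/s.
I_d,max = ε₀ A (dE/dt)_max = (8.85×10^-12)(0.02362)(1.926×10^11) = 0.0403 A.

0.0403 A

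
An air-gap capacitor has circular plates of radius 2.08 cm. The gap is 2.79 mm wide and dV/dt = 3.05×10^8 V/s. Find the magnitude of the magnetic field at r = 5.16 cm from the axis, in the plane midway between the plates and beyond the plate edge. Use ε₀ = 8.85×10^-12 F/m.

5.10×10^-9 T

With E = V/d, dE/dt = 1.093×10^11 V/(m·s) and πR² = 1.359×10^-3 m², giving I_d = ε₀ πR² dE/dt = 1.315×10^-3 A.
Outside the plates the loop encloses all of I_d, so B·2πr = μ₀ I_d and B = 5.10×10^-9 T.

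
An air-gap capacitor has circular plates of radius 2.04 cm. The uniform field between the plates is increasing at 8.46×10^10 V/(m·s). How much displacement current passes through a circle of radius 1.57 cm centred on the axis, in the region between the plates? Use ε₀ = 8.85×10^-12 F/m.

5.80×10^-4 A

I_d = ε₀ dΦ_E/dt = ε₀ πR² (dE/dt) = (8.85×10^-12)(1.307×10^-3)(8.46×10^10) = 9.786×10^-4 A through the full plate area.
Since J_d is uniform, the enclosed fraction is (r/R)² = 0.5923, giving I_d,enc = 5.80×10^-4 A.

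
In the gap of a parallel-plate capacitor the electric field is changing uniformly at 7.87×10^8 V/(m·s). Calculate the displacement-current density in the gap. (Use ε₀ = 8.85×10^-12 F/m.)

6.96×10^-3 A/m²

The displacement-current density is ε₀ ∂E/∂t = (8.85×10^-12)(7.87×10^8) = 6.96×10^-3 A/m².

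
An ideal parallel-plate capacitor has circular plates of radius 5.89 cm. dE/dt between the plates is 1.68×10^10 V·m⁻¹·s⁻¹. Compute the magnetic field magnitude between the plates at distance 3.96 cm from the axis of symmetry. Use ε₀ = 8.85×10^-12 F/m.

Through the whole plate area (πR² = 0.01090 m²), I_d = ε₀ πR² dE/dt = 1.621×10^-3 A.
An Ampèrian loop of radius r encloses a fraction (r/R)² of I_d. Then B·2πr = μ₀ I_d (r/R)², giving B = μ₀ I_d r/(2πR²) = 3.70×10^-9 T.

3.70×10^-9 T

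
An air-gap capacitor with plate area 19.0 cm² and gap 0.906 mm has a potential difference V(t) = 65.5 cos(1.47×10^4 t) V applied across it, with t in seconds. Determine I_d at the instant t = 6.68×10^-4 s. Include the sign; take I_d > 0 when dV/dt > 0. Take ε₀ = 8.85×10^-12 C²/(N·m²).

dV/dt = (65.5)(1.47×10^4)·−sin(9.8196) = 3.704×10^5 V/s.
I_d = C dV/dt with C = ε₀A/d = (8.85×10^-12)(1.90×10^-3)/(9.06×10^-4) = 1.856×10^-11 F, so I_d = (1.856×10^-11)(3.704×10^5) = 6.87×10^-6 A.

6.87×10^-6 A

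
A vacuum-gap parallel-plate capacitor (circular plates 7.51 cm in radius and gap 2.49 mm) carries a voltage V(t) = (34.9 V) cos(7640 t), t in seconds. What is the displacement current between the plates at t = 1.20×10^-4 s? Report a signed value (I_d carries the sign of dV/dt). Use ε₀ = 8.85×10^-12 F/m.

-1.33×10^-5 A

dV/dt = (34.9)(7640)·−sin(0.9168) = -2.116×10^5 V/s.
I_d = C dV/dt with C = ε₀A/d = (8.85×10^-12)(0.01772)/(2.49×10^-3) = 6.298×10^-11 F, so I_d = (6.298×10^-11)(-2.116×10^5) = -1.33×10^-5 A.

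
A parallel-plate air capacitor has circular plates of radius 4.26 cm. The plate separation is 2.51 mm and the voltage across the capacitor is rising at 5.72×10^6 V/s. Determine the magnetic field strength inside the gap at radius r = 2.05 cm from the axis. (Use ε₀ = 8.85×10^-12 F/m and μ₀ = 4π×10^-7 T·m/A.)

2.60×10^-10 T

dE/dt = (dV/dt)/d = 2.279×10^9 V/(m·s); I_d = ε₀(πR²)(dE/dt) = (8.85×10^-12)(5.701×10^-3)(2.279×10^9) = 1.150×10^-4 A.
∮B·dl = μ₀ I_d,enc with I_d,enc = I_d r²/R² = 2.663×10^-5 A; so B = μ₀ I_d,enc/(2πr) = 2.60×10^-10 T.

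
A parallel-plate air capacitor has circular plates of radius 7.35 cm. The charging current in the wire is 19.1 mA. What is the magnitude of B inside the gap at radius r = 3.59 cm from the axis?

By continuity the displacement current in the gap matches the conduction current: I_d = 0.0191 A.
An Ampèrian loop of radius r encloses a fraction (r/R)² of I_d. Then B·2πr = μ₀ I_d (r/R)², giving B = μ₀ I_d r/(2πR²) = 2.54×10^-8 T.

2.54×10^-8 T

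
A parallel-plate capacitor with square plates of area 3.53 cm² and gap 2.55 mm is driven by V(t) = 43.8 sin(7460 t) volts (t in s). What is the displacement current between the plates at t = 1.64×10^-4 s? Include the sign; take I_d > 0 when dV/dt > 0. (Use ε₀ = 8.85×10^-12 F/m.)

dV/dt = (43.8)(7460)·cos(1.22344) = 1.112×10^5 V/s.
I_d = C dV/dt with C = ε₀A/d = (8.85×10^-12)(3.53×10^-4)/(2.55×10^-3) = 1.225×10^-12 F, so I_d = (1.225×10^-12)(1.112×10^5) = 1.36×10^-7 A.

1.36×10^-7 A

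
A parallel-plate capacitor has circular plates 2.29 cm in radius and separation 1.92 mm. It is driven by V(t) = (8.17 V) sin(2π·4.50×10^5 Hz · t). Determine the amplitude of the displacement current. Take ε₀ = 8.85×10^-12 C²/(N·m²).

1.75×10^-4 A

The displacement current equals the conduction current C dV/dt, which peaks at C V₀ ω.
With C = ε₀A/d = (8.85×10^-12)(1.647×10^-3)/(1.92×10^-3) = 7.592×10^-12 F and ω = 2πf = 2.827×10^6 rad/s, I_d,max = (7.592×10^-12)(8.17)(2.827×10^6) = 1.75×10^-4 A.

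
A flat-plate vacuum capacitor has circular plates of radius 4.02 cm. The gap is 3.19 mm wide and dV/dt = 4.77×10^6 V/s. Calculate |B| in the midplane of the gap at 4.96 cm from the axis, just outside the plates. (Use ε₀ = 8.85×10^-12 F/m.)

dE/dt = (dV/dt)/d = 1.495×10^9 V/(m·s); I_d = ε₀(πR²)(dE/dt) = (8.85×10^-12)(5.077×10^-3)(1.495×10^9) = 6.717×10^-5 A.
Outside the plates the loop encloses all of I_d, so B·2πr = μ₀ I_d and B = 2.71×10^-10 T.

2.71×10^-10 T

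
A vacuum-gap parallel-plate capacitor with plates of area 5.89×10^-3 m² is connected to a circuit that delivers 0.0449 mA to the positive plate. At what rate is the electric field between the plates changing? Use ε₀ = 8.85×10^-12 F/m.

Charge continuity gives I_d = I = 4.49×10^-5 A between the plates.
Then dE/dt = I_d/(ε₀A) = 8.61×10^8 V/(m·s).

8.61×10^8 V/(m·s)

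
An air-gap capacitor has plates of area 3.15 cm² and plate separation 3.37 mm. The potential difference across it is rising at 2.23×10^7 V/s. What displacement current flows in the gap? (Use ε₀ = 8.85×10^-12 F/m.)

1.84×10^-5 A

C = ε₀A/d = (8.85×10^-12)(3.15×10^-4)/(3.37×10^-3) = 8.272×10^-13 F.
I_d = C dV/dt = (8.272×10^-13)(2.23×10^7) = 1.84×10^-5 A.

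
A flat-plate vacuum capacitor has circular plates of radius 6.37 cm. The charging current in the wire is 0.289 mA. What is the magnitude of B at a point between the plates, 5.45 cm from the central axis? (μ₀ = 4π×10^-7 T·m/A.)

By continuity the displacement current in the gap matches the conduction current: I_d = 2.89×10^-4 A.
An Ampèrian loop of radius r encloses a fraction (r/R)² of I_d. Then B·2πr = μ₀ I_d (r/R)², giving B = μ₀ I_d r/(2πR²) = 7.76×10^-10 T.

7.76×10^-10 T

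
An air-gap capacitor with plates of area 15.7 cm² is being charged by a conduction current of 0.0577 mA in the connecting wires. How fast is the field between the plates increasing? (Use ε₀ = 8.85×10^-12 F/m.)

By continuity, I_d in the gap equals the 0.0577 mA flowing in the wire.
Inverting I_d = ε₀ A dE/dt gives dE/dt = 5.77×10^-5 / (8.85×10^-12 · 1.57×10^-3) = 4.15×10^9 V/(m·s).

4.15×10^9 V/(m·s)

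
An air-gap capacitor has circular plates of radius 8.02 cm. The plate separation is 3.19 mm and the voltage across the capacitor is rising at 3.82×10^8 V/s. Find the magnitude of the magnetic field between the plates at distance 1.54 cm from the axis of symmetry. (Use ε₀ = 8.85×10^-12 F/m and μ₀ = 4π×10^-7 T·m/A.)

1.03×10^-8 T

I_d = C dV/dt with C = ε₀πR²/d = 5.607×10^-11 F, so I_d = (5.607×10^-11)(3.82×10^8) = 0.02142 A.
∮B·dl = μ₀ I_d,enc with I_d,enc = I_d r²/R² = 7.898×10^-4 A; so B = μ₀ I_d,enc/(2πr) = 1.03×10^-8 T.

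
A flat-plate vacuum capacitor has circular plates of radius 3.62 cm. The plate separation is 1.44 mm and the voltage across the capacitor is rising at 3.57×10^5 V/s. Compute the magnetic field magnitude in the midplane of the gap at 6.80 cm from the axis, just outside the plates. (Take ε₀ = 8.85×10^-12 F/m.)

2.66×10^-11 T

dE/dt = (dV/dt)/d = 2.479×10^8 V/(m·s); I_d = ε₀(πR²)(dE/dt) = (8.85×10^-12)(4.117×10^-3)(2.479×10^8) = 9.032×10^-6 A.
With r > R the enclosed displacement current is the full I_d; B = μ₀ I_d / (2πr) = 2.66×10^-11 T.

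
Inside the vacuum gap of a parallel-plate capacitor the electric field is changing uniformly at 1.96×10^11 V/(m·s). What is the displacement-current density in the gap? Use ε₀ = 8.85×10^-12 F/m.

The displacement-current density is ε₀ ∂E/∂t = (8.85×10^-12)(1.96×10^11) = 1.73 A/m².

1.73 A/m²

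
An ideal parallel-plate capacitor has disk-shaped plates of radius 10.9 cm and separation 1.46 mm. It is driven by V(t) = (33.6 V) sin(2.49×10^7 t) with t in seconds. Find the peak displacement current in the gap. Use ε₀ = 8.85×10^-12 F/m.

0.189 A

The displacement current equals the conduction current C dV/dt, which peaks at C V₀ ω.
With C = ε₀A/d = (8.85×10^-12)(0.03733)/(1.46×10^-3) = 2.263×10^-10 F and ω = 2.49×10^7 rad/s, I_d,max = (2.263×10^-10)(33.6)(2.49×10^7) = 0.189 A.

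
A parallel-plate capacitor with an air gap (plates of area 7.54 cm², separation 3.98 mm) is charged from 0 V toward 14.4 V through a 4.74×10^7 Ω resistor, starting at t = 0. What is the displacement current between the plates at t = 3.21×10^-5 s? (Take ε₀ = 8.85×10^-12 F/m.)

2.03×10^-7 A

With C = ε₀A/d = (8.85×10^-12)(7.54×10^-4)/(3.98×10^-3) = 1.677×10^-12 F, the time constant is τ = RC = 7.949×10^-5 s, so t/τ = 0.4038 and e^(−t/τ) = 0.6678.
I_d = I_cond = (V₀/R) e^(−t/τ) = (3.038×10^-7)(0.6678) = 2.03×10^-7 A.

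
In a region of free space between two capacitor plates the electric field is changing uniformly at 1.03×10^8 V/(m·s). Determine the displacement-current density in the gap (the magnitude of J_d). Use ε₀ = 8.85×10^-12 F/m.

9.12×10^-4 A/m²

J_d = ε₀ ∂E/∂t, so J_d = 9.12×10^-4 A/m².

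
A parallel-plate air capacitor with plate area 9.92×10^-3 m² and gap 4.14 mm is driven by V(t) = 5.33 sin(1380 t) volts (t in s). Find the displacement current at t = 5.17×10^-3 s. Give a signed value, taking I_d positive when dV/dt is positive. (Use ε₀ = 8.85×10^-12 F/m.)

dV/dt = (5.33)(1380)·cos(7.1346) = 4847 V/s.
I_d = C dV/dt with C = ε₀A/d = (8.85×10^-12)(9.92×10^-3)/(4.14×10^-3) = 2.121×10^-11 F, so I_d = (2.121×10^-11)(4847) = 1.03×10^-7 A.

1.03×10^-7 A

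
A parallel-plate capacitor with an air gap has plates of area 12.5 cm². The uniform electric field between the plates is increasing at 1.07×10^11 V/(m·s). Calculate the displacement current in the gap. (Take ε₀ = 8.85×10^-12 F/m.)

The displacement current is ε₀ times dΦ_E/dt = ε₀ A dE/dt = (8.85×10^-12)(1.25×10^-3)(1.07×10^11) = 1.18×10^-3 A.

1.18×10^-3 A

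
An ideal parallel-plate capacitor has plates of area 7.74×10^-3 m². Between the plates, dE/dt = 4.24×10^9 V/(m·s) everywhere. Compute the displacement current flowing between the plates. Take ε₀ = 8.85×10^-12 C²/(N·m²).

2.90×10^-4 A

The displacement current is ε₀ times dΦ_E/dt = ε₀ A dE/dt = (8.85×10^-12)(7.74×10^-3)(4.24×10^9) = 2.90×10^-4 A.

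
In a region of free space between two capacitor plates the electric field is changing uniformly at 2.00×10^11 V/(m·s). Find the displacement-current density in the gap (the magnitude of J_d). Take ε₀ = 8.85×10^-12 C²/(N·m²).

1.77 A/m²

J_d = ε₀ dE/dt = (8.85×10^-12)(2.00×10^11) = 1.77 A/m².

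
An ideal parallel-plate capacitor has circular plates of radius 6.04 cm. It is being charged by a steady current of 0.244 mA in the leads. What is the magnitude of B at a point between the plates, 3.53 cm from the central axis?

4.72×10^-10 T

By continuity the displacement current in the gap matches the conduction current: I_d = 2.44×10^-4 A.
For r < R the Ampère–Maxwell law gives B(2πr) = μ₀ I_d (r²/R²), so B = μ₀ I_d r/(2πR²) = (4π×10^-7)(2.44×10^-4)(0.0353)/(2π·0.0604²) = 4.72×10^-10 T.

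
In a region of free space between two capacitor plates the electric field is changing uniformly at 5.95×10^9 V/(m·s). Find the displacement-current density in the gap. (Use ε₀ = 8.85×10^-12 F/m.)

0.0527 A/m²

The displacement-current density is ε₀ ∂E/∂t = (8.85×10^-12)(5.95×10^9) = 0.0527 A/m².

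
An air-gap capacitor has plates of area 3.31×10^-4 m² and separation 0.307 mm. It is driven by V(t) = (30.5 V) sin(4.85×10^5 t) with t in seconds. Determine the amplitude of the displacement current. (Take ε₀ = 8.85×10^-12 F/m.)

1.41×10^-4 A

C = ε₀A/d = (8.85×10^-12)(3.31×10^-4)/(3.07×10^-4) = 9.542×10^-12 F; ω = 4.85×10^5 rad/s.
I_d = C dV/dt, so |I_d|_max = C V₀ ω = (9.542×10^-12)(30.5)(4.85×10^5) = 1.41×10^-4 A.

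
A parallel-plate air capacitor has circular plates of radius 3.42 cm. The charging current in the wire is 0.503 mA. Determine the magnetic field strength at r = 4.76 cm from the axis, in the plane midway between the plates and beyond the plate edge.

2.11×10^-9 T

Between the plates the displacement current equals the wire current: I_d = 0.503 mA = 5.03×10^-4 A.
With r > R the enclosed displacement current is the full I_d; B = μ₀ I_d / (2πr) = 2.11×10^-9 T.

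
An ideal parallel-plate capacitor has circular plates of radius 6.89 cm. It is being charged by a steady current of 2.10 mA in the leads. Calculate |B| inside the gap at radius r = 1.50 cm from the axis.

By continuity the displacement current in the gap matches the conduction current: I_d = 2.10×10^-3 A.
An Ampèrian loop of radius r encloses a fraction (r/R)² of I_d. Then B·2πr = μ₀ I_d (r/R)², giving B = μ₀ I_d r/(2πR²) = 1.33×10^-9 T.

1.33×10^-9 T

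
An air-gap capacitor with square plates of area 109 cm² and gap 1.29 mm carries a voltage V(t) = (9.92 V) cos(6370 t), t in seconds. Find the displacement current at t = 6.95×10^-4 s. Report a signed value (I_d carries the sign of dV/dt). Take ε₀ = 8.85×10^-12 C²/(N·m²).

dV/dt = (9.92)(6370)·−sin(4.42715) = 6.064×10^4 V/s.
I_d = C dV/dt with C = ε₀A/d = (8.85×10^-12)(0.0109)/(1.29×10^-3) = 7.478×10^-11 F, so I_d = (7.478×10^-11)(6.064×10^4) = 4.53×10^-6 A.

4.53×10^-6 A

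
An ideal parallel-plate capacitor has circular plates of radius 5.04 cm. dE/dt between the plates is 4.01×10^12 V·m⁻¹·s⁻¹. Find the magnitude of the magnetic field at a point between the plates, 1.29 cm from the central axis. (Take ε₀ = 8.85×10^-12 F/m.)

2.88×10^-7 T

Total displacement current: I_d = ε₀(πR²)(dE/dt) = (8.85×10^-12)(7.980×10^-3)(4.01×10^12) = 0.2832 A.
An Ampèrian loop of radius r encloses a fraction (r/R)² of I_d. Then B·2πr = μ₀ I_d (r/R)², giving B = μ₀ I_d r/(2πR²) = 2.88×10^-7 T.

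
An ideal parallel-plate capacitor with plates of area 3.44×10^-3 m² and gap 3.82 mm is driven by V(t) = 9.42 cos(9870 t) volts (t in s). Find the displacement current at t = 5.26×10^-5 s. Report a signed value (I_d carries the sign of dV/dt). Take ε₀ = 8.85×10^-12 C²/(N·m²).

dE/dt = (V₀ω/d)·−sin(ωt) with ωt = 0.519162 rad: (9.42)(9870)(-0.4962)/(3.82×10^-3) = -1.208×10^7 V/(m·s).
I_d = ε₀ A dE/dt = (8.85×10^-12)(3.44×10^-3)(-1.208×10^7) = -3.68×10^-7 A.

-3.68×10^-7 A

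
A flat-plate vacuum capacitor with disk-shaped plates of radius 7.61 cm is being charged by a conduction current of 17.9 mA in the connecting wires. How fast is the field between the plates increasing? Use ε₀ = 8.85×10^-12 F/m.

1.11×10^11 V/(m·s)

By continuity, I_d in the gap equals the 17.9 mA flowing in the wire.
Then dE/dt = I_d/(ε₀A) = 1.11×10^11 V/(m·s).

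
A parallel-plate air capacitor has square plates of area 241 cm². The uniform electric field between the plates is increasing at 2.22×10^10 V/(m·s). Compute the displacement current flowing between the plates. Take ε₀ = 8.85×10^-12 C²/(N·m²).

The displacement current is ε₀ times dΦ_E/dt = ε₀ A dE/dt = (8.85×10^-12)(0.0241)(2.22×10^10) = 4.73×10^-3 A.

4.73×10^-3 A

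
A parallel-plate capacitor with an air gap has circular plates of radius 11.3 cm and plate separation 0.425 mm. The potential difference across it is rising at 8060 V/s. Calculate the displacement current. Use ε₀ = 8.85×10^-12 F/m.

6.73×10^-6 A

The field between the plates is E = V/d, so dE/dt = (8060)/(4.25×10^-4 m) = 1.896×10^7 V/(m·s).
I_d = ε₀ A (dE/dt) = (8.85×10^-12)(0.04011)(1.896×10^7) = 6.73×10^-6 A.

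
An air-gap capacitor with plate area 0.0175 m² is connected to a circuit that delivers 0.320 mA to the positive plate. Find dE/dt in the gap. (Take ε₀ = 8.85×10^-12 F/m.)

2.07×10^9 V/(m·s)

Charge continuity gives I_d = I = 3.20×10^-4 A between the plates.
Inverting I_d = ε₀ A dE/dt gives dE/dt = 3.20×10^-4 / (8.85×10^-12 · 0.0175) = 2.07×10^9 V/(m·s).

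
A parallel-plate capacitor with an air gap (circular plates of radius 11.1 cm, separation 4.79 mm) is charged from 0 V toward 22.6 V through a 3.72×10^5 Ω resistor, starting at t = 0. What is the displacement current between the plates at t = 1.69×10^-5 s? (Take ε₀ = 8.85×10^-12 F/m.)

With C = ε₀A/d = (8.85×10^-12)(0.03871)/(4.79×10^-3) = 7.152×10^-11 F, the time constant is τ = RC = 2.661×10^-5 s, so t/τ = 0.6351 and e^(−t/τ) = 0.5299.
I_d = I_cond = (V₀/R) e^(−t/τ) = (6.075×10^-5)(0.5299) = 3.22×10^-5 A.

3.22×10^-5 A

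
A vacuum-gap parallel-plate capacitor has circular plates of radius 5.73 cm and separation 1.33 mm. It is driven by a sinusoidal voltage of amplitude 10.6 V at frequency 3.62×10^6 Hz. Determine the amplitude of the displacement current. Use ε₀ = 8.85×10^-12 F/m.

0.0165 A

C = ε₀A/d = (8.85×10^-12)(0.01031)/(1.33×10^-3) = 6.860×10^-11 F; ω = 2πf = 2.275×10^7 rad/s.
I_d = C dV/dt, so |I_d|_max = C V₀ ω = (6.860×10^-11)(10.6)(2.275×10^7) = 0.0165 A.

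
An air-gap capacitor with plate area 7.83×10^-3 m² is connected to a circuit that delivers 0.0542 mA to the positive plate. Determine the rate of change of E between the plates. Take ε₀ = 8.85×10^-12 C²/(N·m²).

By continuity, I_d in the gap equals the 0.0542 mA flowing in the wire.
Since I_d = ε₀ A dE/dt, dE/dt = I_d/(ε₀A) = (5.42×10^-5)/((8.85×10^-12)(7.83×10^-3)) = 7.82×10^8 V/(m·s).

7.82×10^8 V/(m·s)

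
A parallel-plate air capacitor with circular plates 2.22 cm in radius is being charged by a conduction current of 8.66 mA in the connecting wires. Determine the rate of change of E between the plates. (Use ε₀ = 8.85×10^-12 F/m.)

By continuity, I_d in the gap equals the 8.66 mA flowing in the wire.
Inverting I_d = ε₀ A dE/dt gives dE/dt = 8.66×10^-3 / (8.85×10^-12 · 1.548×10^-3) = 6.32×10^11 V/(m·s).

6.32×10^11 V/(m·s)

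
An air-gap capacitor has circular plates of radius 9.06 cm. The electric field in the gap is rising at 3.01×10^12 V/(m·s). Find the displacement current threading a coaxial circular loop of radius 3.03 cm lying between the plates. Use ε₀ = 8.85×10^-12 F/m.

I_d = ε₀ dΦ_E/dt = ε₀ πR² (dE/dt) = (8.85×10^-12)(0.02579)(3.01×10^12) = 0.6870 A through the full plate area.
The field is uniform, so I_d,enc = I_d (r/R)² = (0.6870)(3.03/9.06)² = 0.0768 A.

0.0768 A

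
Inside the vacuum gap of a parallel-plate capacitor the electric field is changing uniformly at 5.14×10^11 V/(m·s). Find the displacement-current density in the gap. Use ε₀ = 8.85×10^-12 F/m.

4.55 A/m²

J_d = ε₀ ∂E/∂t, so J_d = 4.55 A/m².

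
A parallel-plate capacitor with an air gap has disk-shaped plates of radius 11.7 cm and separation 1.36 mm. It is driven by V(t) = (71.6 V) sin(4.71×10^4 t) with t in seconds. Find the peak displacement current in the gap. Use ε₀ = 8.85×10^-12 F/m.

9.44×10^-4 A

(dE/dt)_max = V₀ω/d = 2.480×10^9 V/(m·s); ω = 4.71×10^4 rad/s.
I_d,max = ε₀ A (dE/dt)_max = (8.85×10^-12)(0.04301)(2.480×10^9) = 9.44×10^-4 A.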